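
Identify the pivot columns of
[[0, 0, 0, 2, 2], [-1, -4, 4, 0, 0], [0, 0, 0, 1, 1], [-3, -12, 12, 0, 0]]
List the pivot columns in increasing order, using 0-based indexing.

ρ1 ↔ ρ2
ρ1 := -1·ρ1
ρ4 := ρ4 + 3·ρ1
ρ2 := 1/2·ρ2
ρ3 := ρ3 − ρ2
Pivot columns are the columns containing a leading 1.

0, 3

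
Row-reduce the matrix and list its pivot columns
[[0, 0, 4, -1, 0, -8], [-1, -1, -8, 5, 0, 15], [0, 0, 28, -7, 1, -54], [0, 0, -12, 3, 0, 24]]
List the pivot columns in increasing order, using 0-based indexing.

R1 <-> R2
  [ -1  -1   -8   5  0   15 ]
  [  0   0    4  -1  0   -8 ]
  [  0   0   28  -7  1  -54 ]
  [  0   0  -12   3  0   24 ]
R1 → -1·R1
  [ 1  1    8  -5  0  -15 ]
  [ 0  0    4  -1  0   -8 ]
  [ 0  0   28  -7  1  -54 ]
  [ 0  0  -12   3  0   24 ]
R2 → 1/4·R2
  [ 1  1    8    -5  0  -15 ]
  [ 0  0    1  -1/4  0   -2 ]
  [ 0  0   28    -7  1  -54 ]
  [ 0  0  -12     3  0   24 ]
R3 → R3 − 28·R2
  [ 1  1    8    -5  0  -15 ]
  [ 0  0    1  -1/4  0   -2 ]
  [ 0  0    0     0  1    2 ]
  [ 0  0  -12     3  0   24 ]
R4 → R4 + 12·R2
  [ 1  1  8    -5  0  -15 ]
  [ 0  0  1  -1/4  0   -2 ]
  [ 0  0  0     0  1    2 ]
  [ 0  0  0     0  0    0 ]
R1 → R1 − 8·R2
  [ 1  1  0    -3  0   1 ]
  [ 0  0  1  -1/4  0  -2 ]
  [ 0  0  0     0  1   2 ]
  [ 0  0  0     0  0   0 ]
Pivot columns are the columns containing a leading 1.

0, 2, 4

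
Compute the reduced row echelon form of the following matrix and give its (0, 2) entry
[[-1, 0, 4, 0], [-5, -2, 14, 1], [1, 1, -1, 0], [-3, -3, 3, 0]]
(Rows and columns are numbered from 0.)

r1 → -1·r1
  [  1   0  -4  0 ]
  [ -5  -2  14  1 ]
  [  1   1  -1  0 ]
  [ -3  -3   3  0 ]
r2 → r2 + 5·r1
  [  1   0  -4  0 ]
  [  0  -2  -6  1 ]
  [  1   1  -1  0 ]
  [ -3  -3   3  0 ]
r3 → r3 − r1
  [  1   0  -4  0 ]
  [  0  -2  -6  1 ]
  [  0   1   3  0 ]
  [ -3  -3   3  0 ]
r4 → r4 + 3·r1
  [ 1   0  -4  0 ]
  [ 0  -2  -6  1 ]
  [ 0   1   3  0 ]
  [ 0  -3  -9  0 ]
r2 → -1/2·r2
  [ 1   0  -4     0 ]
  [ 0   1   3  -1/2 ]
  [ 0   1   3     0 ]
  [ 0  -3  -9     0 ]
r3 → r3 − r2
  [ 1   0  -4     0 ]
  [ 0   1   3  -1/2 ]
  [ 0   0   0   1/2 ]
  [ 0  -3  -9     0 ]
r4 → r4 + 3·r2
  [ 1  0  -4     0 ]
  [ 0  1   3  -1/2 ]
  [ 0  0   0   1/2 ]
  [ 0  0   0  -3/2 ]
r3 → 2·r3
  [ 1  0  -4     0 ]
  [ 0  1   3  -1/2 ]
  [ 0  0   0     1 ]
  [ 0  0   0  -3/2 ]
r4 → r4 + 3/2·r3
  [ 1  0  -4     0 ]
  [ 0  1   3  -1/2 ]
  [ 0  0   0     1 ]
  [ 0  0   0     0 ]
r2 → r2 + 1/2·r3
  [ 1  0  -4  0 ]
  [ 0  1   3  0 ]
  [ 0  0   0  1 ]
  [ 0  0   0  0 ]

-4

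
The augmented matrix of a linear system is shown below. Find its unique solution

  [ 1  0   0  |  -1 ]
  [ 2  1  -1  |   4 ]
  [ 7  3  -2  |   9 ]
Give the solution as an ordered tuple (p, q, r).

(-1, 4, -2)

Subtract 2 times R1 from R2.
  [ 1  0   0  |  -1 ]
  [ 0  1  -1  |   6 ]
  [ 7  3  -2  |   9 ]
Subtract 7 times R1 from R3.
  [ 1  0   0  |  -1 ]
  [ 0  1  -1  |   6 ]
  [ 0  3  -2  |  16 ]
Subtract 3 times R2 from R3.
  [ 1  0   0  |  -1 ]
  [ 0  1  -1  |   6 ]
  [ 0  0   1  |  -2 ]
Add R3 to R2.
  [ 1  0  0  |  -1 ]
  [ 0  1  0  |   4 ]
  [ 0  0  1  |  -2 ]
Reading off the last column: p = -1, q = 4, r = -2.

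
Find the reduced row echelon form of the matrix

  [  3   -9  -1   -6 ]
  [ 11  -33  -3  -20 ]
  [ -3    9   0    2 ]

r1 → 1/3·r1
  [  1   -3  -1/3   -2 ]
  [ 11  -33    -3  -20 ]
  [ -3    9     0    2 ]
r2 → r2 − 11·r1
  [  1  -3  -1/3  -2 ]
  [  0   0   2/3   2 ]
  [ -3   9     0   2 ]
r3 → r3 + 3·r1
  [ 1  -3  -1/3  -2 ]
  [ 0   0   2/3   2 ]
  [ 0   0    -1  -4 ]
r2 → 3/2·r2
  [ 1  -3  -1/3  -2 ]
  [ 0   0     1   3 ]
  [ 0   0    -1  -4 ]
r3 → r3 + r2
  [ 1  -3  -1/3  -2 ]
  [ 0   0     1   3 ]
  [ 0   0     0  -1 ]
r3 → -1·r3
  [ 1  -3  -1/3  -2 ]
  [ 0   0     1   3 ]
  [ 0   0     0   1 ]
r2 → r2 − 3·r3
  [ 1  -3  -1/3  -2 ]
  [ 0   0     1   0 ]
  [ 0   0     0   1 ]
r1 → r1 + 2·r3
  [ 1  -3  -1/3  0 ]
  [ 0   0     1  0 ]
  [ 0   0     0  1 ]
r1 → r1 + 1/3·r2
  [ 1  -3  0  0 ]
  [ 0   0  1  0 ]
  [ 0   0  0  1 ]

[[1, -3, 0, 0], [0, 0, 1, 0], [0, 0, 0, 1]]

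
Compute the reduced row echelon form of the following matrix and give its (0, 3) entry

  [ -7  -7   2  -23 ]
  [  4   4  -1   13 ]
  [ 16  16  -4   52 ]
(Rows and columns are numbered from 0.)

R1 -> -1/7·R1
R2 -> R2 − 4·R1
R3 -> R3 − 16·R1
R2 -> 7·R2
R3 -> R3 − 4/7·R2
R1 -> R1 + 2/7·R2

3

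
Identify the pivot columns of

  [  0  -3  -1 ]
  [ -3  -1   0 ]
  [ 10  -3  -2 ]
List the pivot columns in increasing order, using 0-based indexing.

r1 ↔ r2
  [ -3  -1   0 ]
  [  0  -3  -1 ]
  [ 10  -3  -2 ]
r1 → -1/3·r1
  [  1  1/3   0 ]
  [  0   -3  -1 ]
  [ 10   -3  -2 ]
r3 → r3 − 10·r1
  [ 1    1/3   0 ]
  [ 0     -3  -1 ]
  [ 0  -19/3  -2 ]
r2 → -1/3·r2
  [ 1    1/3    0 ]
  [ 0      1  1/3 ]
  [ 0  -19/3   -2 ]
r3 → r3 + 19/3·r2
  [ 1  1/3    0 ]
  [ 0    1  1/3 ]
  [ 0    0  1/9 ]
r3 → 9·r3
  [ 1  1/3    0 ]
  [ 0    1  1/3 ]
  [ 0    0    1 ]
r2 → r2 − 1/3·r3
  [ 1  1/3  0 ]
  [ 0    1  0 ]
  [ 0    0  1 ]
r1 → r1 − 1/3·r2
  [ 1  0  0 ]
  [ 0  1  0 ]
  [ 0  0  1 ]
Pivot columns are the columns containing a leading 1.

0, 1, 2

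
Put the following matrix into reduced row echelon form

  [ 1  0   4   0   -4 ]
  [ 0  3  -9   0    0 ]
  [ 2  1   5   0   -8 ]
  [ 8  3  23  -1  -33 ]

Subtract 2 times R1 from R3.
Subtract 8 times R1 from R4.
Multiply R2 by 1/3.
Subtract R2 from R3.
Subtract 3 times R2 from R4.
Swap R3 and R4.
Multiply R3 by -1.

[[1, 0, 4, 0, -4], [0, 1, -3, 0, 0], [0, 0, 0, 1, 1], [0, 0, 0, 0, 0]]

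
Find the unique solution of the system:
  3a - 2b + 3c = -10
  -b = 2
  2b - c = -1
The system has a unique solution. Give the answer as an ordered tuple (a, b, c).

(-5/3, -2, -3)

Form the augmented matrix and row-reduce:
  [ 3  -2   3  |  -10 ]
  [ 0  -1   0  |    2 ]
  [ 0   2  -1  |   -1 ]
ρ1 := 1/3·ρ1
  [ 1  -2/3   1  |  -10/3 ]
  [ 0    -1   0  |      2 ]
  [ 0     2  -1  |     -1 ]
ρ2 := -1·ρ2
  [ 1  -2/3   1  |  -10/3 ]
  [ 0     1   0  |     -2 ]
  [ 0     2  -1  |     -1 ]
ρ3 := ρ3 − 2·ρ2
  [ 1  -2/3   1  |  -10/3 ]
  [ 0     1   0  |     -2 ]
  [ 0     0  -1  |      3 ]
ρ3 := -1·ρ3
  [ 1  -2/3  1  |  -10/3 ]
  [ 0     1  0  |     -2 ]
  [ 0     0  1  |     -3 ]
ρ1 := ρ1 − ρ3
  [ 1  -2/3  0  |  -1/3 ]
  [ 0     1  0  |    -2 ]
  [ 0     0  1  |    -3 ]
ρ1 := ρ1 + 2/3·ρ2
  [ 1  0  0  |  -5/3 ]
  [ 0  1  0  |    -2 ]
  [ 0  0  1  |    -3 ]
Reading off the last column: a = -5/3, b = -2, c = -3.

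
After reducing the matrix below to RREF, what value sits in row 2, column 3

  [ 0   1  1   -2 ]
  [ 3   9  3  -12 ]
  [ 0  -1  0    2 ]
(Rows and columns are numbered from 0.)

0

R1 ↔ R2
R1 -> 1/3·R1
R3 -> R3 + R2
R2 -> R2 − R3
R1 -> R1 − R3
R1 -> R1 − 3·R2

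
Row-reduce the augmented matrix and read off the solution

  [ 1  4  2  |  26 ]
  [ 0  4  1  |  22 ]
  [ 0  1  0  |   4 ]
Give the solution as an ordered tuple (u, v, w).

(-2, 4, 6)

Multiply R2 by 1/4.
  [ 1  4    2  |    26 ]
  [ 0  1  1/4  |  11/2 ]
  [ 0  1    0  |     4 ]
Subtract R2 from R3.
  [ 1  4     2  |    26 ]
  [ 0  1   1/4  |  11/2 ]
  [ 0  0  -1/4  |  -3/2 ]
Multiply R3 by -4.
  [ 1  4    2  |    26 ]
  [ 0  1  1/4  |  11/2 ]
  [ 0  0    1  |     6 ]
Subtract 1/4 times R3 from R2.
  [ 1  4  2  |  26 ]
  [ 0  1  0  |   4 ]
  [ 0  0  1  |   6 ]
Subtract 2 times R3 from R1.
  [ 1  4  0  |  14 ]
  [ 0  1  0  |   4 ]
  [ 0  0  1  |   6 ]
Subtract 4 times R2 from R1.
  [ 1  0  0  |  -2 ]
  [ 0  1  0  |   4 ]
  [ 0  0  1  |   6 ]
Reading off the last column: u = -2, v = 4, w = 6.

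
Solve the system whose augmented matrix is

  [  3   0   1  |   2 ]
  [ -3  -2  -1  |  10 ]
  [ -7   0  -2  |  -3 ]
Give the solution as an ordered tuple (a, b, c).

Multiply R1 by 1/3.
  [  1   0  1/3  |  2/3 ]
  [ -3  -2   -1  |   10 ]
  [ -7   0   -2  |   -3 ]
Add 3 times R1 to R2.
  [  1   0  1/3  |  2/3 ]
  [  0  -2    0  |   12 ]
  [ -7   0   -2  |   -3 ]
Add 7 times R1 to R3.
  [ 1   0  1/3  |  2/3 ]
  [ 0  -2    0  |   12 ]
  [ 0   0  1/3  |  5/3 ]
Multiply R2 by -1/2.
  [ 1  0  1/3  |  2/3 ]
  [ 0  1    0  |   -6 ]
  [ 0  0  1/3  |  5/3 ]
Multiply R3 by 3.
  [ 1  0  1/3  |  2/3 ]
  [ 0  1    0  |   -6 ]
  [ 0  0    1  |    5 ]
Subtract 1/3 times R3 from R1.
  [ 1  0  0  |  -1 ]
  [ 0  1  0  |  -6 ]
  [ 0  0  1  |   5 ]
Reading off the last column: a = -1, b = -6, c = 5.

(-1, -6, 5)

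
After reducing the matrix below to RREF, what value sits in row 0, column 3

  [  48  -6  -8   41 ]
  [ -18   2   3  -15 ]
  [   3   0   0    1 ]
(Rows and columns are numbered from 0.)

R1 -> 1/48·R1
  [   1  -1/8  -1/6  41/48 ]
  [ -18     2     3    -15 ]
  [   3     0     0      1 ]
R2 -> R2 + 18·R1
  [ 1  -1/8  -1/6  41/48 ]
  [ 0  -1/4     0    3/8 ]
  [ 3     0     0      1 ]
R3 -> R3 − 3·R1
  [ 1  -1/8  -1/6   41/48 ]
  [ 0  -1/4     0     3/8 ]
  [ 0   3/8   1/2  -25/16 ]
R2 -> -4·R2
  [ 1  -1/8  -1/6   41/48 ]
  [ 0     1     0    -3/2 ]
  [ 0   3/8   1/2  -25/16 ]
R3 -> R3 − 3/8·R2
  [ 1  -1/8  -1/6  41/48 ]
  [ 0     1     0   -3/2 ]
  [ 0     0   1/2     -1 ]
R3 -> 2·R3
  [ 1  -1/8  -1/6  41/48 ]
  [ 0     1     0   -3/2 ]
  [ 0     0     1     -2 ]
R1 -> R1 + 1/6·R3
  [ 1  -1/8  0  25/48 ]
  [ 0     1  0   -3/2 ]
  [ 0     0  1     -2 ]
R1 -> R1 + 1/8·R2
  [ 1  0  0   1/3 ]
  [ 0  1  0  -3/2 ]
  [ 0  0  1    -2 ]

1/3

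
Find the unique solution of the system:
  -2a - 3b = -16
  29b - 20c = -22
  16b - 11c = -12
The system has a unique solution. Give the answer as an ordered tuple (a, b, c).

Form the augmented matrix and row-reduce:
  [ -2  -3    0  |  -16 ]
  [  0  29  -20  |  -22 ]
  [  0  16  -11  |  -12 ]
R1 ← -1/2·R1
R2 ← 1/29·R2
R3 ← R3 − 16·R2
R3 ← 29·R3
R2 ← R2 + 20/29·R3
R1 ← R1 − 3/2·R2
Reading off the last column: a = 5, b = 2, c = 4.

(5, 2, 4)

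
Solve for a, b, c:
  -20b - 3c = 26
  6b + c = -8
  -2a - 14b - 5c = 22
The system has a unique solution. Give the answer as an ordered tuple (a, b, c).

(1, -1, -2)

Form the augmented matrix and row-reduce:
  [  0  -20  -3  |  26 ]
  [  0    6   1  |  -8 ]
  [ -2  -14  -5  |  22 ]
r1 <-> r3
r1 → -1/2·r1
r2 → 1/6·r2
r3 → r3 + 20·r2
r3 → 3·r3
r2 → r2 − 1/6·r3
r1 → r1 − 5/2·r3
r1 → r1 − 7·r2
Reading off the last column: a = 1, b = -1, c = -2.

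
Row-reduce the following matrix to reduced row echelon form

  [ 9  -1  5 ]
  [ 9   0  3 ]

Multiply ρ1 by 1/9.
  [ 1  -1/9  5/9 ]
  [ 9     0    3 ]
Subtract 9 times ρ1 from ρ2.
  [ 1  -1/9  5/9 ]
  [ 0     1   -2 ]
Add 1/9 times ρ2 to ρ1.
  [ 1  0  1/3 ]
  [ 0  1   -2 ]

[[1, 0, 1/3], [0, 1, -2]]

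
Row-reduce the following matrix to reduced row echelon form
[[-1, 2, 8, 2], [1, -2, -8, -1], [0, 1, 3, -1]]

[[1, 0, -2, 0], [0, 1, 3, 0], [0, 0, 0, 1]]

R1 ← -1·R1
  [ 1  -2  -8  -2 ]
  [ 1  -2  -8  -1 ]
  [ 0   1   3  -1 ]
R2 ← R2 − R1
  [ 1  -2  -8  -2 ]
  [ 0   0   0   1 ]
  [ 0   1   3  -1 ]
R2 <-> R3
  [ 1  -2  -8  -2 ]
  [ 0   1   3  -1 ]
  [ 0   0   0   1 ]
R2 ← R2 + R3
  [ 1  -2  -8  -2 ]
  [ 0   1   3   0 ]
  [ 0   0   0   1 ]
R1 ← R1 + 2·R3
  [ 1  -2  -8  0 ]
  [ 0   1   3  0 ]
  [ 0   0   0  1 ]
R1 ← R1 + 2·R2
  [ 1  0  -2  0 ]
  [ 0  1   3  0 ]
  [ 0  0   0  1 ]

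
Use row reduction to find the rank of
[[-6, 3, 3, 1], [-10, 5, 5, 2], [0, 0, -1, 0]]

rank = 3

R1 -> -1/6·R1
R2 -> R2 + 10·R1
R2 ↔ R3
R2 -> -1·R2
R3 -> 3·R3
R1 -> R1 + 1/6·R3
R1 -> R1 + 1/2·R2
The reduced form has 3 nonzero rows.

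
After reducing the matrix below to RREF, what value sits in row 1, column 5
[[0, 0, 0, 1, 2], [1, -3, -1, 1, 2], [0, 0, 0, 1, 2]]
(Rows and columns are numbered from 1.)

0

R1 <=> R2
R3 → R3 − R2
R1 → R1 − R2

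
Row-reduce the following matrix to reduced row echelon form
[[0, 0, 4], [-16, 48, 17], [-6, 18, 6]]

R1 <=> R2
R1 -> -1/16·R1
R3 -> R3 + 6·R1
R2 -> 1/4·R2
R3 -> R3 + 3/8·R2
R1 -> R1 + 17/16·R2

[[1, -3, 0], [0, 0, 1], [0, 0, 0]]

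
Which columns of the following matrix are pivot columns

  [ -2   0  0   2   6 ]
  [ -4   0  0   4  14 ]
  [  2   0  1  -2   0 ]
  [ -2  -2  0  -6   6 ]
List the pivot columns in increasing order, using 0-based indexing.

0, 1, 2, 4

ρ1 := -1/2·ρ1
  [  1   0  0  -1  -3 ]
  [ -4   0  0   4  14 ]
  [  2   0  1  -2   0 ]
  [ -2  -2  0  -6   6 ]
ρ2 := ρ2 + 4·ρ1
  [  1   0  0  -1  -3 ]
  [  0   0  0   0   2 ]
  [  2   0  1  -2   0 ]
  [ -2  -2  0  -6   6 ]
ρ3 := ρ3 − 2·ρ1
  [  1   0  0  -1  -3 ]
  [  0   0  0   0   2 ]
  [  0   0  1   0   6 ]
  [ -2  -2  0  -6   6 ]
ρ4 := ρ4 + 2·ρ1
  [ 1   0  0  -1  -3 ]
  [ 0   0  0   0   2 ]
  [ 0   0  1   0   6 ]
  [ 0  -2  0  -8   0 ]
ρ2 <=> ρ4
  [ 1   0  0  -1  -3 ]
  [ 0  -2  0  -8   0 ]
  [ 0   0  1   0   6 ]
  [ 0   0  0   0   2 ]
ρ2 := -1/2·ρ2
  [ 1  0  0  -1  -3 ]
  [ 0  1  0   4   0 ]
  [ 0  0  1   0   6 ]
  [ 0  0  0   0   2 ]
ρ4 := 1/2·ρ4
  [ 1  0  0  -1  -3 ]
  [ 0  1  0   4   0 ]
  [ 0  0  1   0   6 ]
  [ 0  0  0   0   1 ]
ρ3 := ρ3 − 6·ρ4
  [ 1  0  0  -1  -3 ]
  [ 0  1  0   4   0 ]
  [ 0  0  1   0   0 ]
  [ 0  0  0   0   1 ]
ρ1 := ρ1 + 3·ρ4
  [ 1  0  0  -1  0 ]
  [ 0  1  0   4  0 ]
  [ 0  0  1   0  0 ]
  [ 0  0  0   0  1 ]
Pivot columns are the columns containing a leading 1.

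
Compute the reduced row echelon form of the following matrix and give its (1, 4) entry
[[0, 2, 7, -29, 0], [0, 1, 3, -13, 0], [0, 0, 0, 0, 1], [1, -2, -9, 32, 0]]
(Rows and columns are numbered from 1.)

-3

r1 <-> r4
  [ 1  -2  -9   32  0 ]
  [ 0   1   3  -13  0 ]
  [ 0   0   0    0  1 ]
  [ 0   2   7  -29  0 ]
r4 → r4 − 2·r2
  [ 1  -2  -9   32  0 ]
  [ 0   1   3  -13  0 ]
  [ 0   0   0    0  1 ]
  [ 0   0   1   -3  0 ]
r3 <-> r4
  [ 1  -2  -9   32  0 ]
  [ 0   1   3  -13  0 ]
  [ 0   0   1   -3  0 ]
  [ 0   0   0    0  1 ]
r2 → r2 − 3·r3
  [ 1  -2  -9  32  0 ]
  [ 0   1   0  -4  0 ]
  [ 0   0   1  -3  0 ]
  [ 0   0   0   0  1 ]
r1 → r1 + 9·r3
  [ 1  -2  0   5  0 ]
  [ 0   1  0  -4  0 ]
  [ 0   0  1  -3  0 ]
  [ 0   0  0   0  1 ]
r1 → r1 + 2·r2
  [ 1  0  0  -3  0 ]
  [ 0  1  0  -4  0 ]
  [ 0  0  1  -3  0 ]
  [ 0  0  0   0  1 ]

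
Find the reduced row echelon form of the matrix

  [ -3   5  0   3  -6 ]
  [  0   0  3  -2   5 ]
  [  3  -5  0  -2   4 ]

R1 := -1/3·R1
R3 := R3 − 3·R1
R2 := 1/3·R2
R2 := R2 + 2/3·R3
R1 := R1 + R3

[[1, -5/3, 0, 0, 0], [0, 0, 1, 0, 1/3], [0, 0, 0, 1, -2]]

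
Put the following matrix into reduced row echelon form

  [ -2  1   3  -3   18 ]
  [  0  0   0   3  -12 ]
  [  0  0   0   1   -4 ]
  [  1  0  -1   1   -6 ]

[[1, 0, -1, 0, -2], [0, 1, 1, 0, 2], [0, 0, 0, 1, -4], [0, 0, 0, 0, 0]]

R1 -> -1/2·R1
  [ 1  -1/2  -3/2  3/2   -9 ]
  [ 0     0     0    3  -12 ]
  [ 0     0     0    1   -4 ]
  [ 1     0    -1    1   -6 ]
R4 -> R4 − R1
  [ 1  -1/2  -3/2   3/2   -9 ]
  [ 0     0     0     3  -12 ]
  [ 0     0     0     1   -4 ]
  [ 0   1/2   1/2  -1/2    3 ]
R2 <-> R4
  [ 1  -1/2  -3/2   3/2   -9 ]
  [ 0   1/2   1/2  -1/2    3 ]
  [ 0     0     0     1   -4 ]
  [ 0     0     0     3  -12 ]
R2 -> 2·R2
  [ 1  -1/2  -3/2  3/2   -9 ]
  [ 0     1     1   -1    6 ]
  [ 0     0     0    1   -4 ]
  [ 0     0     0    3  -12 ]
R4 -> R4 − 3·R3
  [ 1  -1/2  -3/2  3/2  -9 ]
  [ 0     1     1   -1   6 ]
  [ 0     0     0    1  -4 ]
  [ 0     0     0    0   0 ]
R2 -> R2 + R3
  [ 1  -1/2  -3/2  3/2  -9 ]
  [ 0     1     1    0   2 ]
  [ 0     0     0    1  -4 ]
  [ 0     0     0    0   0 ]
R1 -> R1 − 3/2·R3
  [ 1  -1/2  -3/2  0  -3 ]
  [ 0     1     1  0   2 ]
  [ 0     0     0  1  -4 ]
  [ 0     0     0  0   0 ]
R1 -> R1 + 1/2·R2
  [ 1  0  -1  0  -2 ]
  [ 0  1   1  0   2 ]
  [ 0  0   0  1  -4 ]
  [ 0  0   0  0   0 ]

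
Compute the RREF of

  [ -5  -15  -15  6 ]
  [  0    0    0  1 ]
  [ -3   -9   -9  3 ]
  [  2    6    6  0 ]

Multiply R1 by -1/5.
  [  1   3   3  -6/5 ]
  [  0   0   0     1 ]
  [ -3  -9  -9     3 ]
  [  2   6   6     0 ]
Add 3 times R1 to R3.
  [ 1  3  3  -6/5 ]
  [ 0  0  0     1 ]
  [ 0  0  0  -3/5 ]
  [ 2  6  6     0 ]
Subtract 2 times R1 from R4.
  [ 1  3  3  -6/5 ]
  [ 0  0  0     1 ]
  [ 0  0  0  -3/5 ]
  [ 0  0  0  12/5 ]
Add 3/5 times R2 to R3.
  [ 1  3  3  -6/5 ]
  [ 0  0  0     1 ]
  [ 0  0  0     0 ]
  [ 0  0  0  12/5 ]
Subtract 12/5 times R2 from R4.
  [ 1  3  3  -6/5 ]
  [ 0  0  0     1 ]
  [ 0  0  0     0 ]
  [ 0  0  0     0 ]
Add 6/5 times R2 to R1.
  [ 1  3  3  0 ]
  [ 0  0  0  1 ]
  [ 0  0  0  0 ]
  [ 0  0  0  0 ]

[[1, 3, 3, 0], [0, 0, 0, 1], [0, 0, 0, 0], [0, 0, 0, 0]]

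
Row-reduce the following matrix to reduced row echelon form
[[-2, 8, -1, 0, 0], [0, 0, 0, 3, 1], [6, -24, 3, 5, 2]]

R1 -> -1/2·R1
  [ 1   -4  1/2  0  0 ]
  [ 0    0    0  3  1 ]
  [ 6  -24    3  5  2 ]
R3 -> R3 − 6·R1
  [ 1  -4  1/2  0  0 ]
  [ 0   0    0  3  1 ]
  [ 0   0    0  5  2 ]
R2 -> 1/3·R2
  [ 1  -4  1/2  0    0 ]
  [ 0   0    0  1  1/3 ]
  [ 0   0    0  5    2 ]
R3 -> R3 − 5·R2
  [ 1  -4  1/2  0    0 ]
  [ 0   0    0  1  1/3 ]
  [ 0   0    0  0  1/3 ]
R3 -> 3·R3
  [ 1  -4  1/2  0    0 ]
  [ 0   0    0  1  1/3 ]
  [ 0   0    0  0    1 ]
R2 -> R2 − 1/3·R3
  [ 1  -4  1/2  0  0 ]
  [ 0   0    0  1  0 ]
  [ 0   0    0  0  1 ]

[[1, -4, 1/2, 0, 0], [0, 0, 0, 1, 0], [0, 0, 0, 0, 1]]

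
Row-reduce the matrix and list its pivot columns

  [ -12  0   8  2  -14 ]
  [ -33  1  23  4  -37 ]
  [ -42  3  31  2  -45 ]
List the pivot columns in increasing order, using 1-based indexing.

R1 ← -1/12·R1
  [   1  0  -2/3  -1/6  7/6 ]
  [ -33  1    23     4  -37 ]
  [ -42  3    31     2  -45 ]
R2 ← R2 + 33·R1
  [   1  0  -2/3  -1/6  7/6 ]
  [   0  1     1  -3/2  3/2 ]
  [ -42  3    31     2  -45 ]
R3 ← R3 + 42·R1
  [ 1  0  -2/3  -1/6  7/6 ]
  [ 0  1     1  -3/2  3/2 ]
  [ 0  3     3    -5    4 ]
R3 ← R3 − 3·R2
  [ 1  0  -2/3  -1/6   7/6 ]
  [ 0  1     1  -3/2   3/2 ]
  [ 0  0     0  -1/2  -1/2 ]
R3 ← -2·R3
  [ 1  0  -2/3  -1/6  7/6 ]
  [ 0  1     1  -3/2  3/2 ]
  [ 0  0     0     1    1 ]
R2 ← R2 + 3/2·R3
  [ 1  0  -2/3  -1/6  7/6 ]
  [ 0  1     1     0    3 ]
  [ 0  0     0     1    1 ]
R1 ← R1 + 1/6·R3
  [ 1  0  -2/3  0  4/3 ]
  [ 0  1     1  0    3 ]
  [ 0  0     0  1    1 ]
Pivot columns are the columns containing a leading 1.

1, 2, 4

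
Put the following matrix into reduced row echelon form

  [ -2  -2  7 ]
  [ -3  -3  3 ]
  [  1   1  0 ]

[[1, 1, 0], [0, 0, 1], [0, 0, 0]]

r1 ← -1/2·r1
  [  1   1  -7/2 ]
  [ -3  -3     3 ]
  [  1   1     0 ]
r2 ← r2 + 3·r1
  [ 1  1   -7/2 ]
  [ 0  0  -15/2 ]
  [ 1  1      0 ]
r3 ← r3 − r1
  [ 1  1   -7/2 ]
  [ 0  0  -15/2 ]
  [ 0  0    7/2 ]
r2 ← -2/15·r2
  [ 1  1  -7/2 ]
  [ 0  0     1 ]
  [ 0  0   7/2 ]
r3 ← r3 − 7/2·r2
  [ 1  1  -7/2 ]
  [ 0  0     1 ]
  [ 0  0     0 ]
r1 ← r1 + 7/2·r2
  [ 1  1  0 ]
  [ 0  0  1 ]
  [ 0  0  0 ]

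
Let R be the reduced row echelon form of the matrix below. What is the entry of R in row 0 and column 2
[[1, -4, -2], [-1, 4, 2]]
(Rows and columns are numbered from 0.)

ρ2 → ρ2 + ρ1
  [ 1  -4  -2 ]
  [ 0   0   0 ]

-2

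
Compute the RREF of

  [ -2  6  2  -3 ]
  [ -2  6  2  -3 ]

[[1, -3, -1, 3/2], [0, 0, 0, 0]]

Multiply ρ1 by -1/2.
  [  1  -3  -1  3/2 ]
  [ -2   6   2   -3 ]
Add 2 times ρ1 to ρ2.
  [ 1  -3  -1  3/2 ]
  [ 0   0   0    0 ]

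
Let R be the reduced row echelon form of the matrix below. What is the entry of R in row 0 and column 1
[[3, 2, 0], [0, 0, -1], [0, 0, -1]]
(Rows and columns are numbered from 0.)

Multiply R1 by 1/3.
  [ 1  2/3   0 ]
  [ 0    0  -1 ]
  [ 0    0  -1 ]
Multiply R2 by -1.
  [ 1  2/3   0 ]
  [ 0    0   1 ]
  [ 0    0  -1 ]
Add R2 to R3.
  [ 1  2/3  0 ]
  [ 0    0  1 ]
  [ 0    0  0 ]

2/3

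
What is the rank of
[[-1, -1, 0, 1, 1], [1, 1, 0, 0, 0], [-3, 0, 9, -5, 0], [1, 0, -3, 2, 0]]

R1 → -1·R1
  [  1  1   0  -1  -1 ]
  [  1  1   0   0   0 ]
  [ -3  0   9  -5   0 ]
  [  1  0  -3   2   0 ]
R2 → R2 − R1
  [  1  1   0  -1  -1 ]
  [  0  0   0   1   1 ]
  [ -3  0   9  -5   0 ]
  [  1  0  -3   2   0 ]
R3 → R3 + 3·R1
  [ 1  1   0  -1  -1 ]
  [ 0  0   0   1   1 ]
  [ 0  3   9  -8  -3 ]
  [ 1  0  -3   2   0 ]
R4 → R4 − R1
  [ 1   1   0  -1  -1 ]
  [ 0   0   0   1   1 ]
  [ 0   3   9  -8  -3 ]
  [ 0  -1  -3   3   1 ]
R2 <=> R3
  [ 1   1   0  -1  -1 ]
  [ 0   3   9  -8  -3 ]
  [ 0   0   0   1   1 ]
  [ 0  -1  -3   3   1 ]
R2 → 1/3·R2
  [ 1   1   0    -1  -1 ]
  [ 0   1   3  -8/3  -1 ]
  [ 0   0   0     1   1 ]
  [ 0  -1  -3     3   1 ]
R4 → R4 + R2
  [ 1  1  0    -1  -1 ]
  [ 0  1  3  -8/3  -1 ]
  [ 0  0  0     1   1 ]
  [ 0  0  0   1/3   0 ]
R4 → R4 − 1/3·R3
  [ 1  1  0    -1    -1 ]
  [ 0  1  3  -8/3    -1 ]
  [ 0  0  0     1     1 ]
  [ 0  0  0     0  -1/3 ]
R4 → -3·R4
  [ 1  1  0    -1  -1 ]
  [ 0  1  3  -8/3  -1 ]
  [ 0  0  0     1   1 ]
  [ 0  0  0     0   1 ]
R3 → R3 − R4
  [ 1  1  0    -1  -1 ]
  [ 0  1  3  -8/3  -1 ]
  [ 0  0  0     1   0 ]
  [ 0  0  0     0   1 ]
R2 → R2 + R4
  [ 1  1  0    -1  -1 ]
  [ 0  1  3  -8/3   0 ]
  [ 0  0  0     1   0 ]
  [ 0  0  0     0   1 ]
R1 → R1 + R4
  [ 1  1  0    -1  0 ]
  [ 0  1  3  -8/3  0 ]
  [ 0  0  0     1  0 ]
  [ 0  0  0     0  1 ]
R2 → R2 + 8/3·R3
  [ 1  1  0  -1  0 ]
  [ 0  1  3   0  0 ]
  [ 0  0  0   1  0 ]
  [ 0  0  0   0  1 ]
R1 → R1 + R3
  [ 1  1  0  0  0 ]
  [ 0  1  3  0  0 ]
  [ 0  0  0  1  0 ]
  [ 0  0  0  0  1 ]
R1 → R1 − R2
  [ 1  0  -3  0  0 ]
  [ 0  1   3  0  0 ]
  [ 0  0   0  1  0 ]
  [ 0  0   0  0  1 ]
The reduced form has 4 nonzero rows.

rank = 4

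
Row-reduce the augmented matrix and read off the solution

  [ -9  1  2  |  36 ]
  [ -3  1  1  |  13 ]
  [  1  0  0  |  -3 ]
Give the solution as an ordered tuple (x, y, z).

R1 → -1/9·R1
  [  1  -1/9  -2/9  |  -4 ]
  [ -3     1     1  |  13 ]
  [  1     0     0  |  -3 ]
R2 → R2 + 3·R1
  [ 1  -1/9  -2/9  |  -4 ]
  [ 0   2/3   1/3  |   1 ]
  [ 1     0     0  |  -3 ]
R3 → R3 − R1
  [ 1  -1/9  -2/9  |  -4 ]
  [ 0   2/3   1/3  |   1 ]
  [ 0   1/9   2/9  |   1 ]
R2 → 3/2·R2
  [ 1  -1/9  -2/9  |   -4 ]
  [ 0     1   1/2  |  3/2 ]
  [ 0   1/9   2/9  |    1 ]
R3 → R3 − 1/9·R2
  [ 1  -1/9  -2/9  |   -4 ]
  [ 0     1   1/2  |  3/2 ]
  [ 0     0   1/6  |  5/6 ]
R3 → 6·R3
  [ 1  -1/9  -2/9  |   -4 ]
  [ 0     1   1/2  |  3/2 ]
  [ 0     0     1  |    5 ]
R2 → R2 − 1/2·R3
  [ 1  -1/9  -2/9  |  -4 ]
  [ 0     1     0  |  -1 ]
  [ 0     0     1  |   5 ]
R1 → R1 + 2/9·R3
  [ 1  -1/9  0  |  -26/9 ]
  [ 0     1  0  |     -1 ]
  [ 0     0  1  |      5 ]
R1 → R1 + 1/9·R2
  [ 1  0  0  |  -3 ]
  [ 0  1  0  |  -1 ]
  [ 0  0  1  |   5 ]
Reading off the last column: x = -3, y = -1, z = 5.

(-3, -1, 5)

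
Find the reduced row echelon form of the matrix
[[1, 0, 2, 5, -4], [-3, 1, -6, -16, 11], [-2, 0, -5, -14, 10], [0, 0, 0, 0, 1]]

[[1, 0, 0, -3, 0], [0, 1, 0, -1, 0], [0, 0, 1, 4, 0], [0, 0, 0, 0, 1]]

R2 → R2 + 3·R1
  [  1  0   2    5  -4 ]
  [  0  1   0   -1  -1 ]
  [ -2  0  -5  -14  10 ]
  [  0  0   0    0   1 ]
R3 → R3 + 2·R1
  [ 1  0   2   5  -4 ]
  [ 0  1   0  -1  -1 ]
  [ 0  0  -1  -4   2 ]
  [ 0  0   0   0   1 ]
R3 → -1·R3
  [ 1  0  2   5  -4 ]
  [ 0  1  0  -1  -1 ]
  [ 0  0  1   4  -2 ]
  [ 0  0  0   0   1 ]
R3 → R3 + 2·R4
  [ 1  0  2   5  -4 ]
  [ 0  1  0  -1  -1 ]
  [ 0  0  1   4   0 ]
  [ 0  0  0   0   1 ]
R2 → R2 + R4
  [ 1  0  2   5  -4 ]
  [ 0  1  0  -1   0 ]
  [ 0  0  1   4   0 ]
  [ 0  0  0   0   1 ]
R1 → R1 + 4·R4
  [ 1  0  2   5  0 ]
  [ 0  1  0  -1  0 ]
  [ 0  0  1   4  0 ]
  [ 0  0  0   0  1 ]
R1 → R1 − 2·R3
  [ 1  0  0  -3  0 ]
  [ 0  1  0  -1  0 ]
  [ 0  0  1   4  0 ]
  [ 0  0  0   0  1 ]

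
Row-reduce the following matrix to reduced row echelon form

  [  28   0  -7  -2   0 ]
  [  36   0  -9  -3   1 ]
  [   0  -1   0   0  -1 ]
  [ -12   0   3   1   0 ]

Multiply r1 by 1/28.
  [   1   0  -1/4  -1/14   0 ]
  [  36   0    -9     -3   1 ]
  [   0  -1     0      0  -1 ]
  [ -12   0     3      1   0 ]
Subtract 36 times r1 from r2.
  [   1   0  -1/4  -1/14   0 ]
  [   0   0     0   -3/7   1 ]
  [   0  -1     0      0  -1 ]
  [ -12   0     3      1   0 ]
Add 12 times r1 to r4.
  [ 1   0  -1/4  -1/14   0 ]
  [ 0   0     0   -3/7   1 ]
  [ 0  -1     0      0  -1 ]
  [ 0   0     0    1/7   0 ]
Swap r2 and r3.
  [ 1   0  -1/4  -1/14   0 ]
  [ 0  -1     0      0  -1 ]
  [ 0   0     0   -3/7   1 ]
  [ 0   0     0    1/7   0 ]
Multiply r2 by -1.
  [ 1  0  -1/4  -1/14  0 ]
  [ 0  1     0      0  1 ]
  [ 0  0     0   -3/7  1 ]
  [ 0  0     0    1/7  0 ]
Multiply r3 by -7/3.
  [ 1  0  -1/4  -1/14     0 ]
  [ 0  1     0      0     1 ]
  [ 0  0     0      1  -7/3 ]
  [ 0  0     0    1/7     0 ]
Subtract 1/7 times r3 from r4.
  [ 1  0  -1/4  -1/14     0 ]
  [ 0  1     0      0     1 ]
  [ 0  0     0      1  -7/3 ]
  [ 0  0     0      0   1/3 ]
Multiply r4 by 3.
  [ 1  0  -1/4  -1/14     0 ]
  [ 0  1     0      0     1 ]
  [ 0  0     0      1  -7/3 ]
  [ 0  0     0      0     1 ]
Add 7/3 times r4 to r3.
  [ 1  0  -1/4  -1/14  0 ]
  [ 0  1     0      0  1 ]
  [ 0  0     0      1  0 ]
  [ 0  0     0      0  1 ]
Subtract r4 from r2.
  [ 1  0  -1/4  -1/14  0 ]
  [ 0  1     0      0  0 ]
  [ 0  0     0      1  0 ]
  [ 0  0     0      0  1 ]
Add 1/14 times r3 to r1.
  [ 1  0  -1/4  0  0 ]
  [ 0  1     0  0  0 ]
  [ 0  0     0  1  0 ]
  [ 0  0     0  0  1 ]

[[1, 0, -1/4, 0, 0], [0, 1, 0, 0, 0], [0, 0, 0, 1, 0], [0, 0, 0, 0, 1]]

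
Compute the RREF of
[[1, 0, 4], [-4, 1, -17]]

R2 -> R2 + 4·R1
  [ 1  0   4 ]
  [ 0  1  -1 ]

[[1, 0, 4], [0, 1, -1]]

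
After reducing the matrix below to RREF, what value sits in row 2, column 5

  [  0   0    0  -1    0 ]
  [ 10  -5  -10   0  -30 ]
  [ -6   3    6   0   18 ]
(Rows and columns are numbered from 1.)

ρ1 <=> ρ2
  [ 10  -5  -10   0  -30 ]
  [  0   0    0  -1    0 ]
  [ -6   3    6   0   18 ]
ρ1 ← 1/10·ρ1
  [  1  -1/2  -1   0  -3 ]
  [  0     0   0  -1   0 ]
  [ -6     3   6   0  18 ]
ρ3 ← ρ3 + 6·ρ1
  [ 1  -1/2  -1   0  -3 ]
  [ 0     0   0  -1   0 ]
  [ 0     0   0   0   0 ]
ρ2 ← -1·ρ2
  [ 1  -1/2  -1  0  -3 ]
  [ 0     0   0  1   0 ]
  [ 0     0   0  0   0 ]

0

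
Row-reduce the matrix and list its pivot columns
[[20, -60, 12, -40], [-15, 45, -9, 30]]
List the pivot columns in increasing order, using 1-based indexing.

Multiply R1 by 1/20.
Add 15 times R1 to R2.
Pivot columns are the columns containing a leading 1.

1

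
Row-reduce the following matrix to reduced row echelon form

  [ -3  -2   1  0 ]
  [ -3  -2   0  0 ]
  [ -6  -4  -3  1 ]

[[1, 2/3, 0, 0], [0, 0, 1, 0], [0, 0, 0, 1]]

ρ1 := -1/3·ρ1
  [  1  2/3  -1/3  0 ]
  [ -3   -2     0  0 ]
  [ -6   -4    -3  1 ]
ρ2 := ρ2 + 3·ρ1
  [  1  2/3  -1/3  0 ]
  [  0    0    -1  0 ]
  [ -6   -4    -3  1 ]
ρ3 := ρ3 + 6·ρ1
  [ 1  2/3  -1/3  0 ]
  [ 0    0    -1  0 ]
  [ 0    0    -5  1 ]
ρ2 := -1·ρ2
  [ 1  2/3  -1/3  0 ]
  [ 0    0     1  0 ]
  [ 0    0    -5  1 ]
ρ3 := ρ3 + 5·ρ2
  [ 1  2/3  -1/3  0 ]
  [ 0    0     1  0 ]
  [ 0    0     0  1 ]
ρ1 := ρ1 + 1/3·ρ2
  [ 1  2/3  0  0 ]
  [ 0    0  1  0 ]
  [ 0    0  0  1 ]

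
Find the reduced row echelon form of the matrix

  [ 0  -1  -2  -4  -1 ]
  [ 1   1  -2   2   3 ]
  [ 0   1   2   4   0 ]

[[1, 0, -4, -2, 0], [0, 1, 2, 4, 0], [0, 0, 0, 0, 1]]

R1 ↔ R2
  [ 1   1  -2   2   3 ]
  [ 0  -1  -2  -4  -1 ]
  [ 0   1   2   4   0 ]
R2 ← -1·R2
  [ 1  1  -2  2  3 ]
  [ 0  1   2  4  1 ]
  [ 0  1   2  4  0 ]
R3 ← R3 − R2
  [ 1  1  -2  2   3 ]
  [ 0  1   2  4   1 ]
  [ 0  0   0  0  -1 ]
R3 ← -1·R3
  [ 1  1  -2  2  3 ]
  [ 0  1   2  4  1 ]
  [ 0  0   0  0  1 ]
R2 ← R2 − R3
  [ 1  1  -2  2  3 ]
  [ 0  1   2  4  0 ]
  [ 0  0   0  0  1 ]
R1 ← R1 − 3·R3
  [ 1  1  -2  2  0 ]
  [ 0  1   2  4  0 ]
  [ 0  0   0  0  1 ]
R1 ← R1 − R2
  [ 1  0  -4  -2  0 ]
  [ 0  1   2   4  0 ]
  [ 0  0   0   0  1 ]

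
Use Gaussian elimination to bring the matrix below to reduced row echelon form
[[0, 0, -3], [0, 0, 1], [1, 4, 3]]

R1 <-> R3
  [ 1  4   3 ]
  [ 0  0   1 ]
  [ 0  0  -3 ]
R3 -> R3 + 3·R2
  [ 1  4  3 ]
  [ 0  0  1 ]
  [ 0  0  0 ]
R1 -> R1 − 3·R2
  [ 1  4  0 ]
  [ 0  0  1 ]
  [ 0  0  0 ]

[[1, 4, 0], [0, 0, 1], [0, 0, 0]]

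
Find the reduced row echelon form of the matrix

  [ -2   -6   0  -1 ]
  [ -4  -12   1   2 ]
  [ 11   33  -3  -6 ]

[[1, 3, 0, 0], [0, 0, 1, 0], [0, 0, 0, 1]]

Multiply r1 by -1/2.
Add 4 times r1 to r2.
Subtract 11 times r1 from r3.
Add 3 times r2 to r3.
Multiply r3 by 2.
Subtract 4 times r3 from r2.
Subtract 1/2 times r3 from r1.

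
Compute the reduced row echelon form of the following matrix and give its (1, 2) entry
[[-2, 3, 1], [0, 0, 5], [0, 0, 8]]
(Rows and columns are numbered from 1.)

-3/2

R1 := -1/2·R1
  [ 1  -3/2  -1/2 ]
  [ 0     0     5 ]
  [ 0     0     8 ]
R2 := 1/5·R2
  [ 1  -3/2  -1/2 ]
  [ 0     0     1 ]
  [ 0     0     8 ]
R3 := R3 − 8·R2
  [ 1  -3/2  -1/2 ]
  [ 0     0     1 ]
  [ 0     0     0 ]
R1 := R1 + 1/2·R2
  [ 1  -3/2  0 ]
  [ 0     0  1 ]
  [ 0     0  0 ]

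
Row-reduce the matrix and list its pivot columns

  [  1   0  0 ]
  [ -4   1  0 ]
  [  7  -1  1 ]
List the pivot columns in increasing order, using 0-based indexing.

r2 -> r2 + 4·r1
r3 -> r3 − 7·r1
r3 -> r3 + r2
Pivot columns are the columns containing a leading 1.

0, 1, 2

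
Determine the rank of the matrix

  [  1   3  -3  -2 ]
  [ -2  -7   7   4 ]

rank = 2

Add 2 times R1 to R2.
  [ 1   3  -3  -2 ]
  [ 0  -1   1   0 ]
Multiply R2 by -1.
  [ 1  3  -3  -2 ]
  [ 0  1  -1   0 ]
Subtract 3 times R2 from R1.
  [ 1  0   0  -2 ]
  [ 0  1  -1   0 ]
The reduced form has 2 nonzero rows.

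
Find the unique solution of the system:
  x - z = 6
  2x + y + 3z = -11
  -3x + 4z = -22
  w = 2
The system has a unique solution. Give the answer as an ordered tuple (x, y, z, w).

Form the augmented matrix and row-reduce:
  [  1  0  -1  0  |    6 ]
  [  2  1   3  0  |  -11 ]
  [ -3  0   4  0  |  -22 ]
  [  0  0   0  1  |    2 ]
R2 := R2 − 2·R1
  [  1  0  -1  0  |    6 ]
  [  0  1   5  0  |  -23 ]
  [ -3  0   4  0  |  -22 ]
  [  0  0   0  1  |    2 ]
R3 := R3 + 3·R1
  [ 1  0  -1  0  |    6 ]
  [ 0  1   5  0  |  -23 ]
  [ 0  0   1  0  |   -4 ]
  [ 0  0   0  1  |    2 ]
R2 := R2 − 5·R3
  [ 1  0  -1  0  |   6 ]
  [ 0  1   0  0  |  -3 ]
  [ 0  0   1  0  |  -4 ]
  [ 0  0   0  1  |   2 ]
R1 := R1 + R3
  [ 1  0  0  0  |   2 ]
  [ 0  1  0  0  |  -3 ]
  [ 0  0  1  0  |  -4 ]
  [ 0  0  0  1  |   2 ]
Reading off the last column: x = 2, y = -3, z = -4, w = 2.

(2, -3, -4, 2)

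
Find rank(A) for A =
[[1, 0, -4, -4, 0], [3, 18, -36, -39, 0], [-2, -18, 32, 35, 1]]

rank = 3

ρ2 := ρ2 − 3·ρ1
  [  1    0   -4   -4  0 ]
  [  0   18  -24  -27  0 ]
  [ -2  -18   32   35  1 ]
ρ3 := ρ3 + 2·ρ1
  [ 1    0   -4   -4  0 ]
  [ 0   18  -24  -27  0 ]
  [ 0  -18   24   27  1 ]
ρ2 := 1/18·ρ2
  [ 1    0    -4    -4  0 ]
  [ 0    1  -4/3  -3/2  0 ]
  [ 0  -18    24    27  1 ]
ρ3 := ρ3 + 18·ρ2
  [ 1  0    -4    -4  0 ]
  [ 0  1  -4/3  -3/2  0 ]
  [ 0  0     0     0  1 ]
The reduced form has 3 nonzero rows.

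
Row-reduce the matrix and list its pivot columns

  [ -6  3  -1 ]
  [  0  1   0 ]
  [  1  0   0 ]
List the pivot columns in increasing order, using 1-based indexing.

1, 2, 3

R1 ← -1/6·R1
R3 ← R3 − R1
R3 ← R3 − 1/2·R2
R3 ← -6·R3
R1 ← R1 − 1/6·R3
R1 ← R1 + 1/2·R2
Pivot columns are the columns containing a leading 1.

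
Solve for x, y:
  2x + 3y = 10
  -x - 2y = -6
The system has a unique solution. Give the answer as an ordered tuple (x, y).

Form the augmented matrix and row-reduce:
  [  2   3  |  10 ]
  [ -1  -2  |  -6 ]
R1 ← 1/2·R1
R2 ← R2 + R1
R2 ← -2·R2
R1 ← R1 − 3/2·R2
Reading off the last column: x = 2, y = 2.

(2, 2)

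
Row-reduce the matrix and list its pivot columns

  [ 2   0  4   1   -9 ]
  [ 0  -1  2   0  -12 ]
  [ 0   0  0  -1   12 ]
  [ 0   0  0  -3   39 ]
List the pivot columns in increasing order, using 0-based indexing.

Multiply ρ1 by 1/2.
  [ 1   0  2  1/2  -9/2 ]
  [ 0  -1  2    0   -12 ]
  [ 0   0  0   -1    12 ]
  [ 0   0  0   -3    39 ]
Multiply ρ2 by -1.
  [ 1  0   2  1/2  -9/2 ]
  [ 0  1  -2    0    12 ]
  [ 0  0   0   -1    12 ]
  [ 0  0   0   -3    39 ]
Multiply ρ3 by -1.
  [ 1  0   2  1/2  -9/2 ]
  [ 0  1  -2    0    12 ]
  [ 0  0   0    1   -12 ]
  [ 0  0   0   -3    39 ]
Add 3 times ρ3 to ρ4.
  [ 1  0   2  1/2  -9/2 ]
  [ 0  1  -2    0    12 ]
  [ 0  0   0    1   -12 ]
  [ 0  0   0    0     3 ]
Multiply ρ4 by 1/3.
  [ 1  0   2  1/2  -9/2 ]
  [ 0  1  -2    0    12 ]
  [ 0  0   0    1   -12 ]
  [ 0  0   0    0     1 ]
Add 12 times ρ4 to ρ3.
  [ 1  0   2  1/2  -9/2 ]
  [ 0  1  -2    0    12 ]
  [ 0  0   0    1     0 ]
  [ 0  0   0    0     1 ]
Subtract 12 times ρ4 from ρ2.
  [ 1  0   2  1/2  -9/2 ]
  [ 0  1  -2    0     0 ]
  [ 0  0   0    1     0 ]
  [ 0  0   0    0     1 ]
Add 9/2 times ρ4 to ρ1.
  [ 1  0   2  1/2  0 ]
  [ 0  1  -2    0  0 ]
  [ 0  0   0    1  0 ]
  [ 0  0   0    0  1 ]
Subtract 1/2 times ρ3 from ρ1.
  [ 1  0   2  0  0 ]
  [ 0  1  -2  0  0 ]
  [ 0  0   0  1  0 ]
  [ 0  0   0  0  1 ]
Pivot columns are the columns containing a leading 1.

0, 1, 3, 4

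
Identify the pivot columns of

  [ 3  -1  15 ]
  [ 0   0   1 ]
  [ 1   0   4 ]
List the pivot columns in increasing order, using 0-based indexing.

ρ1 -> 1/3·ρ1
ρ3 -> ρ3 − ρ1
ρ2 <-> ρ3
ρ2 -> 3·ρ2
ρ2 -> ρ2 + 3·ρ3
ρ1 -> ρ1 − 5·ρ3
ρ1 -> ρ1 + 1/3·ρ2
Pivot columns are the columns containing a leading 1.

0, 1, 2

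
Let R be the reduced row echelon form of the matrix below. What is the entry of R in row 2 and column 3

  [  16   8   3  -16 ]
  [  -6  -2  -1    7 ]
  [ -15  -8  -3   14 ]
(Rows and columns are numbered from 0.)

Multiply R1 by 1/16.
  [   1  1/2  3/16  -1 ]
  [  -6   -2    -1   7 ]
  [ -15   -8    -3  14 ]
Add 6 times R1 to R2.
  [   1  1/2  3/16  -1 ]
  [   0    1   1/8   1 ]
  [ -15   -8    -3  14 ]
Add 15 times R1 to R3.
  [ 1   1/2   3/16  -1 ]
  [ 0     1    1/8   1 ]
  [ 0  -1/2  -3/16  -1 ]
Add 1/2 times R2 to R3.
  [ 1  1/2  3/16    -1 ]
  [ 0    1   1/8     1 ]
  [ 0    0  -1/8  -1/2 ]
Multiply R3 by -8.
  [ 1  1/2  3/16  -1 ]
  [ 0    1   1/8   1 ]
  [ 0    0     1   4 ]
Subtract 1/8 times R3 from R2.
  [ 1  1/2  3/16   -1 ]
  [ 0    1     0  1/2 ]
  [ 0    0     1    4 ]
Subtract 3/16 times R3 from R1.
  [ 1  1/2  0  -7/4 ]
  [ 0    1  0   1/2 ]
  [ 0    0  1     4 ]
Subtract 1/2 times R2 from R1.
  [ 1  0  0   -2 ]
  [ 0  1  0  1/2 ]
  [ 0  0  1    4 ]

4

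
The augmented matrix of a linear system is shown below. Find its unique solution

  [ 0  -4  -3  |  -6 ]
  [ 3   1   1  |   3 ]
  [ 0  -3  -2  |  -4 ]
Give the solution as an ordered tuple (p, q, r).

(1/3, 0, 2)

r1 <-> r2
  [ 3   1   1  |   3 ]
  [ 0  -4  -3  |  -6 ]
  [ 0  -3  -2  |  -4 ]
r1 -> 1/3·r1
  [ 1  1/3  1/3  |   1 ]
  [ 0   -4   -3  |  -6 ]
  [ 0   -3   -2  |  -4 ]
r2 -> -1/4·r2
  [ 1  1/3  1/3  |    1 ]
  [ 0    1  3/4  |  3/2 ]
  [ 0   -3   -2  |   -4 ]
r3 -> r3 + 3·r2
  [ 1  1/3  1/3  |    1 ]
  [ 0    1  3/4  |  3/2 ]
  [ 0    0  1/4  |  1/2 ]
r3 -> 4·r3
  [ 1  1/3  1/3  |    1 ]
  [ 0    1  3/4  |  3/2 ]
  [ 0    0    1  |    2 ]
r2 -> r2 − 3/4·r3
  [ 1  1/3  1/3  |  1 ]
  [ 0    1    0  |  0 ]
  [ 0    0    1  |  2 ]
r1 -> r1 − 1/3·r3
  [ 1  1/3  0  |  1/3 ]
  [ 0    1  0  |    0 ]
  [ 0    0  1  |    2 ]
r1 -> r1 − 1/3·r2
  [ 1  0  0  |  1/3 ]
  [ 0  1  0  |    0 ]
  [ 0  0  1  |    2 ]
Reading off the last column: p = 1/3, q = 0, r = 2.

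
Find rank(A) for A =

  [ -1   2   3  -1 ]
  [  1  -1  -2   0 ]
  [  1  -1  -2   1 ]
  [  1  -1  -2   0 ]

ρ1 → -1·ρ1
  [ 1  -2  -3  1 ]
  [ 1  -1  -2  0 ]
  [ 1  -1  -2  1 ]
  [ 1  -1  -2  0 ]
ρ2 → ρ2 − ρ1
  [ 1  -2  -3   1 ]
  [ 0   1   1  -1 ]
  [ 1  -1  -2   1 ]
  [ 1  -1  -2   0 ]
ρ3 → ρ3 − ρ1
  [ 1  -2  -3   1 ]
  [ 0   1   1  -1 ]
  [ 0   1   1   0 ]
  [ 1  -1  -2   0 ]
ρ4 → ρ4 − ρ1
  [ 1  -2  -3   1 ]
  [ 0   1   1  -1 ]
  [ 0   1   1   0 ]
  [ 0   1   1  -1 ]
ρ3 → ρ3 − ρ2
  [ 1  -2  -3   1 ]
  [ 0   1   1  -1 ]
  [ 0   0   0   1 ]
  [ 0   1   1  -1 ]
ρ4 → ρ4 − ρ2
  [ 1  -2  -3   1 ]
  [ 0   1   1  -1 ]
  [ 0   0   0   1 ]
  [ 0   0   0   0 ]
ρ2 → ρ2 + ρ3
  [ 1  -2  -3  1 ]
  [ 0   1   1  0 ]
  [ 0   0   0  1 ]
  [ 0   0   0  0 ]
ρ1 → ρ1 − ρ3
  [ 1  -2  -3  0 ]
  [ 0   1   1  0 ]
  [ 0   0   0  1 ]
  [ 0   0   0  0 ]
ρ1 → ρ1 + 2·ρ2
  [ 1  0  -1  0 ]
  [ 0  1   1  0 ]
  [ 0  0   0  1 ]
  [ 0  0   0  0 ]
The reduced form has 3 nonzero rows.

rank = 3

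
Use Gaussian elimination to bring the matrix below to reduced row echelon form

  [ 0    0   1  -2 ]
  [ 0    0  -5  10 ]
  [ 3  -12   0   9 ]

[[1, -4, 0, 3], [0, 0, 1, -2], [0, 0, 0, 0]]

R1 <=> R3
  [ 3  -12   0   9 ]
  [ 0    0  -5  10 ]
  [ 0    0   1  -2 ]
R1 := 1/3·R1
  [ 1  -4   0   3 ]
  [ 0   0  -5  10 ]
  [ 0   0   1  -2 ]
R2 := -1/5·R2
  [ 1  -4  0   3 ]
  [ 0   0  1  -2 ]
  [ 0   0  1  -2 ]
R3 := R3 − R2
  [ 1  -4  0   3 ]
  [ 0   0  1  -2 ]
  [ 0   0  0   0 ]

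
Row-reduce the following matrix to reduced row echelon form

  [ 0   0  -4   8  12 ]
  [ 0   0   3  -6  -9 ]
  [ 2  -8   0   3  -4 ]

Swap r1 and r3.
Multiply r1 by 1/2.
Multiply r2 by 1/3.
Add 4 times r2 to r3.

[[1, -4, 0, 3/2, -2], [0, 0, 1, -2, -3], [0, 0, 0, 0, 0]]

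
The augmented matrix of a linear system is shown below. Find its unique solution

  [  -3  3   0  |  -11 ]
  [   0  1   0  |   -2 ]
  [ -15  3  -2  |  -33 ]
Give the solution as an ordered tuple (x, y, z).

(5/3, -2, 1)

r1 ← -1/3·r1
r3 ← r3 + 15·r1
r3 ← r3 + 12·r2
r3 ← -1/2·r3
r1 ← r1 + r2
Reading off the last column: x = 5/3, y = -2, z = 1.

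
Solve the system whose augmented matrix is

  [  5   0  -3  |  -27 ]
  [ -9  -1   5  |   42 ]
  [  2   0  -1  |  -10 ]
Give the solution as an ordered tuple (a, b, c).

(-3, 5, 4)

R1 ← 1/5·R1
  [  1   0  -3/5  |  -27/5 ]
  [ -9  -1     5  |     42 ]
  [  2   0    -1  |    -10 ]
R2 ← R2 + 9·R1
  [ 1   0  -3/5  |  -27/5 ]
  [ 0  -1  -2/5  |  -33/5 ]
  [ 2   0    -1  |    -10 ]
R3 ← R3 − 2·R1
  [ 1   0  -3/5  |  -27/5 ]
  [ 0  -1  -2/5  |  -33/5 ]
  [ 0   0   1/5  |    4/5 ]
R2 ← -1·R2
  [ 1  0  -3/5  |  -27/5 ]
  [ 0  1   2/5  |   33/5 ]
  [ 0  0   1/5  |    4/5 ]
R3 ← 5·R3
  [ 1  0  -3/5  |  -27/5 ]
  [ 0  1   2/5  |   33/5 ]
  [ 0  0     1  |      4 ]
R2 ← R2 − 2/5·R3
  [ 1  0  -3/5  |  -27/5 ]
  [ 0  1     0  |      5 ]
  [ 0  0     1  |      4 ]
R1 ← R1 + 3/5·R3
  [ 1  0  0  |  -3 ]
  [ 0  1  0  |   5 ]
  [ 0  0  1  |   4 ]
Reading off the last column: a = -3, b = 5, c = 4.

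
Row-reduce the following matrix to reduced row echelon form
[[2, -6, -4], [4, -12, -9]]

r1 ← 1/2·r1
  [ 1   -3  -2 ]
  [ 4  -12  -9 ]
r2 ← r2 − 4·r1
  [ 1  -3  -2 ]
  [ 0   0  -1 ]
r2 ← -1·r2
  [ 1  -3  -2 ]
  [ 0   0   1 ]
r1 ← r1 + 2·r2
  [ 1  -3  0 ]
  [ 0   0  1 ]

[[1, -3, 0], [0, 0, 1]]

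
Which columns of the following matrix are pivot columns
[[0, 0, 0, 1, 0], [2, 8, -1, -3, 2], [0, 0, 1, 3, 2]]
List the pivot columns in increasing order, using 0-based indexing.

Swap R1 and R2.
Multiply R1 by 1/2.
Swap R2 and R3.
Subtract 3 times R3 from R2.
Add 3/2 times R3 to R1.
Add 1/2 times R2 to R1.
Pivot columns are the columns containing a leading 1.

0, 2, 3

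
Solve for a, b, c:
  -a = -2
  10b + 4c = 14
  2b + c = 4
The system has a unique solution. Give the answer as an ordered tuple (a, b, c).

Form the augmented matrix and row-reduce:
  [ -1   0  0  |  -2 ]
  [  0  10  4  |  14 ]
  [  0   2  1  |   4 ]
R1 → -1·R1
  [ 1   0  0  |   2 ]
  [ 0  10  4  |  14 ]
  [ 0   2  1  |   4 ]
R2 → 1/10·R2
  [ 1  0    0  |    2 ]
  [ 0  1  2/5  |  7/5 ]
  [ 0  2    1  |    4 ]
R3 → R3 − 2·R2
  [ 1  0    0  |    2 ]
  [ 0  1  2/5  |  7/5 ]
  [ 0  0  1/5  |  6/5 ]
R3 → 5·R3
  [ 1  0    0  |    2 ]
  [ 0  1  2/5  |  7/5 ]
  [ 0  0    1  |    6 ]
R2 → R2 − 2/5·R3
  [ 1  0  0  |   2 ]
  [ 0  1  0  |  -1 ]
  [ 0  0  1  |   6 ]
Reading off the last column: a = 2, b = -1, c = 6.

(2, -1, 6)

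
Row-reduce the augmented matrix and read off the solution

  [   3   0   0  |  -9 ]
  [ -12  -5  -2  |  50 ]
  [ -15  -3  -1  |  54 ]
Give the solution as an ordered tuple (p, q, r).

(-3, -4, 3)

R1 -> 1/3·R1
  [   1   0   0  |  -3 ]
  [ -12  -5  -2  |  50 ]
  [ -15  -3  -1  |  54 ]
R2 -> R2 + 12·R1
  [   1   0   0  |  -3 ]
  [   0  -5  -2  |  14 ]
  [ -15  -3  -1  |  54 ]
R3 -> R3 + 15·R1
  [ 1   0   0  |  -3 ]
  [ 0  -5  -2  |  14 ]
  [ 0  -3  -1  |   9 ]
R2 -> -1/5·R2
  [ 1   0    0  |     -3 ]
  [ 0   1  2/5  |  -14/5 ]
  [ 0  -3   -1  |      9 ]
R3 -> R3 + 3·R2
  [ 1  0    0  |     -3 ]
  [ 0  1  2/5  |  -14/5 ]
  [ 0  0  1/5  |    3/5 ]
R3 -> 5·R3
  [ 1  0    0  |     -3 ]
  [ 0  1  2/5  |  -14/5 ]
  [ 0  0    1  |      3 ]
R2 -> R2 − 2/5·R3
  [ 1  0  0  |  -3 ]
  [ 0  1  0  |  -4 ]
  [ 0  0  1  |   3 ]
Reading off the last column: p = -3, q = -4, r = 3.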